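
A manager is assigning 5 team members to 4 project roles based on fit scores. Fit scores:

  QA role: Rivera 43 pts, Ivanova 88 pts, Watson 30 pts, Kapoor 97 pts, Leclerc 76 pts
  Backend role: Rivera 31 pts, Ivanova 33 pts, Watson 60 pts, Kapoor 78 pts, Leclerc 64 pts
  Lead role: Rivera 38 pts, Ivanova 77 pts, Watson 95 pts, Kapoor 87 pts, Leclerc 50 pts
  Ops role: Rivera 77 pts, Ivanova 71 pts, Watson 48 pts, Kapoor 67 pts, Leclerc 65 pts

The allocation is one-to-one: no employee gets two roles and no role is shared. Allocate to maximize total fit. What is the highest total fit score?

Max total: 338 pts

Optimal: Ivanova→QA role (88 pts), Kapoor→Backend role (78 pts), Watson→Lead role (95 pts), Rivera→Ops role (77 pts) — total 88+78+95+77 = 338 pts.
Swapping Ivanova↔Watson (Ivanova→Lead role 77 pts, Watson→QA role 30 pts) loses 76.
No other one-to-one assignment exceeds 338 pts.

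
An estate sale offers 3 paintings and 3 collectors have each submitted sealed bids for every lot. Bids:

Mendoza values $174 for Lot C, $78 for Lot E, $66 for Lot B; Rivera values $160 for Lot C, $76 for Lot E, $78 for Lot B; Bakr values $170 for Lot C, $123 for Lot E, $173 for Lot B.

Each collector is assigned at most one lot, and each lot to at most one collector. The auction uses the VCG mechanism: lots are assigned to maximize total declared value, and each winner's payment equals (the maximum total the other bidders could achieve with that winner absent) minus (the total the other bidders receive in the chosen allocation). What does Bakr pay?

Efficient allocation: Mendoza→Lot C ($174), Rivera→Lot E ($76), Bakr→Lot B ($173); total welfare W = $423.
Bakr receives Lot B at value $173, so the others get W − 173 = $250.
Without Bakr: best allocation of the remaining 2 bidders over all 3 lots is Mendoza→Lot C ($174), Rivera→Lot B ($78), total $252.
VCG payment = (others' best without Bakr) − (others' welfare with Bakr) = 252 − 250 = $2.

Bakr pays $2.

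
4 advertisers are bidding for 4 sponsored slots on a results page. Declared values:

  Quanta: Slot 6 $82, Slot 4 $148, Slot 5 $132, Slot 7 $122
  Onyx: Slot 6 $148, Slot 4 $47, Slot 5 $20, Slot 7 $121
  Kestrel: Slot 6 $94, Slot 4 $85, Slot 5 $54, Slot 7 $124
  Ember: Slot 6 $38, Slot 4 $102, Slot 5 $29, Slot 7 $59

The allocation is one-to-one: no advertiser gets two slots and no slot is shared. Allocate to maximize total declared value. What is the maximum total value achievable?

Maximum total: $506

Optimal: Quanta→Slot 5 ($132), Onyx→Slot 6 ($148), Kestrel→Slot 7 ($124), Ember→Slot 4 ($102) — total 132+148+124+102 = $506.
Column-greedy (each slot in turn goes to its best remaining advertiser) gives $409, worse by 97.
Swapping Kestrel↔Ember (Kestrel→Slot 4 $85, Ember→Slot 7 $59) loses 82.
Checked against all permutations: $506 is optimal.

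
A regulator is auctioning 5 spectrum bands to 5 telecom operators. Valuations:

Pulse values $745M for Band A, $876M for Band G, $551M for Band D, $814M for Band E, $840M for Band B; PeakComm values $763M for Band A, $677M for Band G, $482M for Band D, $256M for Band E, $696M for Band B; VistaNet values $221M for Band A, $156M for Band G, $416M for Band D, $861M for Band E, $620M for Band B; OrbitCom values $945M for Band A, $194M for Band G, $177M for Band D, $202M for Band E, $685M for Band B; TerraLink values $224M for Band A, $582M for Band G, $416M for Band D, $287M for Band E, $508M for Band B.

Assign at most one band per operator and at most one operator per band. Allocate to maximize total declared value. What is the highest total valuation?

Optimal: Pulse→Band G ($876M), PeakComm→Band B ($696M), VistaNet→Band E ($861M), OrbitCom→Band A ($945M), TerraLink→Band D ($416M) — total 876+696+861+945+416 = $3794M.
Row-greedy (each operator in turn takes its best remaining band) gives $3601M, worse by 193.
Next-best assignment: Pulse→Band B, PeakComm→Band G, VistaNet→Band E, OrbitCom→Band A, TerraLink→Band D = $3739M.
Checked against all permutations: $3794M is optimal.

Max total: $3794M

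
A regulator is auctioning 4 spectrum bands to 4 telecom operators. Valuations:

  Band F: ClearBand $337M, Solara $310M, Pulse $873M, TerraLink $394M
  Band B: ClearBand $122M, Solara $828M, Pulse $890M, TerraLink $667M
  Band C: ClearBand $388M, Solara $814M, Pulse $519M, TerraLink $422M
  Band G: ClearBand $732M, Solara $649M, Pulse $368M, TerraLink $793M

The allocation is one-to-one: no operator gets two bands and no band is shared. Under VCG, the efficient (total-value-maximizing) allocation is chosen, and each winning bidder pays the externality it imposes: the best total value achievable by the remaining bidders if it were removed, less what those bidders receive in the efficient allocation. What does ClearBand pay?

Efficient allocation: ClearBand→Band G ($732M), Solara→Band C ($814M), Pulse→Band F ($873M), TerraLink→Band B ($667M); total welfare W = $3086M.
ClearBand receives Band G at value $732M, so the others get W − 732 = $2354M.
Without ClearBand: best allocation of the remaining 3 bidders over all 4 bands is Solara→Band C ($814M), Pulse→Band B ($890M), TerraLink→Band G ($793M), total $2497M.
VCG payment = (others' best without ClearBand) − (others' welfare with ClearBand) = 2497 − 2354 = $143M.

ClearBand pays $143M.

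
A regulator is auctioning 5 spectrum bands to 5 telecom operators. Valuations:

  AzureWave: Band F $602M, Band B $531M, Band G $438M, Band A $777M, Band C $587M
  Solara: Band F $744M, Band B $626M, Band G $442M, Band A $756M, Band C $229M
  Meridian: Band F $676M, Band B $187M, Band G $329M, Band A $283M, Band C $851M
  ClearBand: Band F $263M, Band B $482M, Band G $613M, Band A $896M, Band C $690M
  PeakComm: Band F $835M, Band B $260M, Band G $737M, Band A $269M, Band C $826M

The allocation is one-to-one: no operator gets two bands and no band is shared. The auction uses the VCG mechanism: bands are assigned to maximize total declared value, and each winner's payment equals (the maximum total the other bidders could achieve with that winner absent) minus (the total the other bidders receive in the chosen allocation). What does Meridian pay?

Meridian pays $89M.

Efficient allocation: AzureWave→Band B ($531M), Solara→Band F ($744M), Meridian→Band C ($851M), ClearBand→Band A ($896M), PeakComm→Band G ($737M); total welfare W = $3759M.
Meridian receives Band C at value $851M, so the others get W − 851 = $2908M.
Without Meridian: best allocation of the remaining 4 bidders over all 5 bands is AzureWave→Band B ($531M), Solara→Band F ($744M), ClearBand→Band A ($896M), PeakComm→Band C ($826M), total $2997M.
VCG payment = (others' best without Meridian) − (others' welfare with Meridian) = 2997 − 2908 = $89M.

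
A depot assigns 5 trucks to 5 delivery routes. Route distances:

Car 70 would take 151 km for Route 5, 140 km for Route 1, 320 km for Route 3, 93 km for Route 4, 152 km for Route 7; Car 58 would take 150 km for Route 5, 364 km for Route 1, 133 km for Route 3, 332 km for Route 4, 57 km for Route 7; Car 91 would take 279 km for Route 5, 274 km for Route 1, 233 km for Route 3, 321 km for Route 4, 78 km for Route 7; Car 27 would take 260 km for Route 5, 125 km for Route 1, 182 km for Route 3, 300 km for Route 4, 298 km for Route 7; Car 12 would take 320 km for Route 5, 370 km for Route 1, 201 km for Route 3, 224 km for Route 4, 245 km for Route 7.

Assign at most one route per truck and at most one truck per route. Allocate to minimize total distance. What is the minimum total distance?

Minimum total: 647 km

Optimal: Car 70→Route 4 (93 km), Car 58→Route 5 (150 km), Car 91→Route 7 (78 km), Car 27→Route 1 (125 km), Car 12→Route 3 (201 km) — total 93+150+78+125+201 = 647 km.
Swapping Car 12↔Car 70 (Car 12→Route 4 224 km, Car 70→Route 3 320 km) adds 250.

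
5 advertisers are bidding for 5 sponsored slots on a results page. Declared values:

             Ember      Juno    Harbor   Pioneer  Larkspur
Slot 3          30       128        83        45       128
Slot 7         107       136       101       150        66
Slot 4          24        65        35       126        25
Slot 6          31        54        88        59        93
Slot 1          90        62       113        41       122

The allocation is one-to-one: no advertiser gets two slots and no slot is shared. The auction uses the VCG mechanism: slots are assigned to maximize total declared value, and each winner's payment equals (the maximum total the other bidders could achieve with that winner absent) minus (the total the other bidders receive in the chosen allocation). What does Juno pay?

Juno pays $31.

Efficient allocation: Ember→Slot 7 ($107), Juno→Slot 3 ($128), Harbor→Slot 6 ($88), Pioneer→Slot 4 ($126), Larkspur→Slot 1 ($122); total welfare W = $571.
Juno receives Slot 3 at value $128, so the others get W − 128 = $443.
Without Juno: best allocation of the remaining 4 bidders over all 5 slots is Ember→Slot 7 ($107), Harbor→Slot 1 ($113), Pioneer→Slot 4 ($126), Larkspur→Slot 3 ($128), total $474.
VCG payment = (others' best without Juno) − (others' welfare with Juno) = 474 − 443 = $31.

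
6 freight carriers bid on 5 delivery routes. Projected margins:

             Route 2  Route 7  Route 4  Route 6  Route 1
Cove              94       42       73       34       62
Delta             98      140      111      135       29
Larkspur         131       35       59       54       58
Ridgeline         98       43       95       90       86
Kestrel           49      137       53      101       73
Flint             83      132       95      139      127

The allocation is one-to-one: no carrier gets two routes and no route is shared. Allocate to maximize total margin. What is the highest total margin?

Maximum total: $625k

Optimal: Larkspur→Route 2 ($131k), Kestrel→Route 7 ($137k), Ridgeline→Route 4 ($95k), Delta→Route 6 ($135k), Flint→Route 1 ($127k) — total 131+137+95+135+127 = $625k.
Swapping Delta↔Ridgeline (Delta→Route 4 $111k, Ridgeline→Route 6 $90k) loses 29.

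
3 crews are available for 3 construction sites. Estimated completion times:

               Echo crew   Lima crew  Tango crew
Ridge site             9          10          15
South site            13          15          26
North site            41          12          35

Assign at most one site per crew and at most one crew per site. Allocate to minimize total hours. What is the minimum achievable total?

Optimal: Echo crew→South site (13 hours), Lima crew→North site (12 hours), Tango crew→Ridge site (15 hours) — total 13+12+15 = 40 hours.
Row-greedy (each crew in turn takes its cheapest remaining site) gives 47 hours, worse by 7.
Next-best assignment: Echo crew→Ridge site, Lima crew→North site, Tango crew→South site = 47 hours.

Minimum total: 40 hours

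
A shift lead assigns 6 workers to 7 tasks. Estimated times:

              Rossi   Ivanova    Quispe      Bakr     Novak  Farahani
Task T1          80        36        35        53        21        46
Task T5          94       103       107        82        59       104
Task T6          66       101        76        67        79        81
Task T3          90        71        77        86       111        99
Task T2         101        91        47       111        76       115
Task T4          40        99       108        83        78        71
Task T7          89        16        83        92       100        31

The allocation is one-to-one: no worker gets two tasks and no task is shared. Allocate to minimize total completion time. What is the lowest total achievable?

This is a one-to-one assignment (minimum-cost bipartite matching).
Optimal: Rossi→Task T4 (40 min), Ivanova→Task T7 (16 min), Quispe→Task T2 (47 min), Bakr→Task T6 (67 min), Novak→Task T5 (59 min), Farahani→Task T1 (46 min) — total 40+16+47+67+59+46 = 275 min.
Row-greedy (each worker in turn takes its cheapest remaining task) gives 316 min, worse by 41.
Swapping Ivanova↔Quispe (Ivanova→Task T2 91 min, Quispe→Task T7 83 min) adds 111.
No other one-to-one assignment undercuts 275 min.

Minimum total: 275 min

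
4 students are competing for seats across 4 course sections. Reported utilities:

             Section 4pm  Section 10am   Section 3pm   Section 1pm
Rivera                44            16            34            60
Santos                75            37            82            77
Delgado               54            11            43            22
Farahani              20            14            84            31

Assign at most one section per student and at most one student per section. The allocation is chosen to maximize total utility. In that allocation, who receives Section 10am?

Treat this as an assignment problem: match each student to one section.
Optimal: Rivera→Section 1pm (60 points), Santos→Section 10am (37 points), Delgado→Section 4pm (54 points), Farahani→Section 3pm (84 points) — total 60+37+54+84 = 235 points.
Column-greedy (each section in turn goes to its best remaining student) gives 197 points, worse by 38.
Santos's own top section is Section 3pm (82 points), but forcing Santos→Section 3pm and reassigning the rest optimally gives only 210 points — worse by 25.

Santos receives Section 10am.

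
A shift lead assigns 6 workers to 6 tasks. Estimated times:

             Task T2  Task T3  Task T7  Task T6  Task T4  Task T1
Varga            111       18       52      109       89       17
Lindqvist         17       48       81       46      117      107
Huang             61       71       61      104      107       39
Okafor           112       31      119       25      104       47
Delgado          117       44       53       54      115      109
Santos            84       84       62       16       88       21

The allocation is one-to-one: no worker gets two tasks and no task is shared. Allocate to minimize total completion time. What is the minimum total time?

Optimal: Varga→Task T3 (18 min), Lindqvist→Task T2 (17 min), Huang→Task T1 (39 min), Okafor→Task T6 (25 min), Delgado→Task T7 (53 min), Santos→Task T4 (88 min) — total 18+17+39+25+53+88 = 240 min.
Row-greedy (each worker in turn takes its cheapest remaining task) gives 252 min, worse by 12.
Swapping Delgado↔Santos (Delgado→Task T4 115 min, Santos→Task T7 62 min) adds 36.

Min total: 240 min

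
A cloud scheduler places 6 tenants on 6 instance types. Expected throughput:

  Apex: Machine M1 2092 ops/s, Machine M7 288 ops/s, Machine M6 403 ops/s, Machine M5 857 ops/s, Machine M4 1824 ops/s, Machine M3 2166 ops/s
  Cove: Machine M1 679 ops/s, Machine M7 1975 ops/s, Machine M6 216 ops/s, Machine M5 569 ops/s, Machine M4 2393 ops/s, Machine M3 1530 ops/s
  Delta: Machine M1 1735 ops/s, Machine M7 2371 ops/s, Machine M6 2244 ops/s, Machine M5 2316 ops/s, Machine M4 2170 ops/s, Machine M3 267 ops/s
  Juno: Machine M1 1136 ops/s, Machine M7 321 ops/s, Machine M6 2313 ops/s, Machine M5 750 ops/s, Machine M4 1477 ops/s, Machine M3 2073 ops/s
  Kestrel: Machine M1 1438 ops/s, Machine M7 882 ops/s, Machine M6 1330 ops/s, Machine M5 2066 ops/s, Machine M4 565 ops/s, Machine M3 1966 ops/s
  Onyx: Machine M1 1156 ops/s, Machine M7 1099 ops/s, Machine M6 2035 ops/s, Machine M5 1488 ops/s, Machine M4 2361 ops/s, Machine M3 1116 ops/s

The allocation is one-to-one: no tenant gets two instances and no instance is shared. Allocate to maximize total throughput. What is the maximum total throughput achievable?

Maximum total: 13030 ops/s

Optimal: Apex→Machine M1 (2092 ops/s), Cove→Machine M4 (2393 ops/s), Delta→Machine M7 (2371 ops/s), Juno→Machine M3 (2073 ops/s), Kestrel→Machine M5 (2066 ops/s), Onyx→Machine M6 (2035 ops/s) — total 2092+2393+2371+2073+2066+2035 = 13030 ops/s.
Row-greedy (each tenant in turn takes its best remaining instance) gives 12465 ops/s, worse by 565.
Swapping Onyx↔Juno (Onyx→Machine M3 1116 ops/s, Juno→Machine M6 2313 ops/s) loses 679.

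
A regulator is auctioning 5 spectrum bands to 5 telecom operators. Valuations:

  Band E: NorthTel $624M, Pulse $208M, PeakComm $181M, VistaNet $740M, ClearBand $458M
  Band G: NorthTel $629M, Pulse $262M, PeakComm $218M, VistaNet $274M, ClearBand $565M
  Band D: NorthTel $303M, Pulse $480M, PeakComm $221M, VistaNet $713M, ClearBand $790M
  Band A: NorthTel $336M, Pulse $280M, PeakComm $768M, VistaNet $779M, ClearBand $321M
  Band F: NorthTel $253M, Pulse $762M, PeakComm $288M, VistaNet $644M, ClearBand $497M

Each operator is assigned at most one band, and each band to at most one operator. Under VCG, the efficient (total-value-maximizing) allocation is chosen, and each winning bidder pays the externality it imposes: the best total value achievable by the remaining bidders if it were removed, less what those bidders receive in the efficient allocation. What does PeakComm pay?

PeakComm pays $39M.

Efficient allocation: NorthTel→Band G ($629M), Pulse→Band F ($762M), PeakComm→Band A ($768M), VistaNet→Band E ($740M), ClearBand→Band D ($790M); total welfare W = $3689M.
PeakComm receives Band A at value $768M, so the others get W − 768 = $2921M.
Without PeakComm: best allocation of the remaining 4 bidders over all 5 bands is NorthTel→Band G ($629M), Pulse→Band F ($762M), VistaNet→Band A ($779M), ClearBand→Band D ($790M), total $2960M.
VCG payment = (others' best without PeakComm) − (others' welfare with PeakComm) = 2960 − 2921 = $39M.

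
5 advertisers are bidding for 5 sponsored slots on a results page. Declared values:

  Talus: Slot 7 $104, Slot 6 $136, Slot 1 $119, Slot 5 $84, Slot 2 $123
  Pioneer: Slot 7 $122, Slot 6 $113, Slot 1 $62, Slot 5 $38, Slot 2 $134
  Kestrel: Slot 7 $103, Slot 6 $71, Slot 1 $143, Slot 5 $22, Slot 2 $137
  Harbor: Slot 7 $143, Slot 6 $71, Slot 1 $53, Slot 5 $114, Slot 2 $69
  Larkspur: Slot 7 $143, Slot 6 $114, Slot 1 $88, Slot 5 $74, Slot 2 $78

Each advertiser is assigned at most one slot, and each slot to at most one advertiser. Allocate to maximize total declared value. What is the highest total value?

Max total: $670

Optimal: Talus→Slot 6 ($136), Pioneer→Slot 2 ($134), Kestrel→Slot 1 ($143), Harbor→Slot 5 ($114), Larkspur→Slot 7 ($143) — total 136+134+143+114+143 = $670.
Row-greedy (each advertiser in turn takes its best remaining slot) gives $630, worse by 40.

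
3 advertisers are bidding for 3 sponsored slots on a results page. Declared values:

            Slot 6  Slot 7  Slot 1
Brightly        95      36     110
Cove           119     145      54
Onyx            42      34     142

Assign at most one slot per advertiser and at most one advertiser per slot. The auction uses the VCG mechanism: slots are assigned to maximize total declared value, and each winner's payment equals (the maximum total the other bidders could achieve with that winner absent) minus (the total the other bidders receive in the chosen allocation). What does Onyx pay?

Onyx pays $15.

Efficient allocation: Brightly→Slot 6 ($95), Cove→Slot 7 ($145), Onyx→Slot 1 ($142); total welfare W = $382.
Onyx receives Slot 1 at value $142, so the others get W − 142 = $240.
Without Onyx: best allocation of the remaining 2 bidders over all 3 slots is Brightly→Slot 1 ($110), Cove→Slot 7 ($145), total $255.
VCG payment = (others' best without Onyx) − (others' welfare with Onyx) = 255 − 240 = $15.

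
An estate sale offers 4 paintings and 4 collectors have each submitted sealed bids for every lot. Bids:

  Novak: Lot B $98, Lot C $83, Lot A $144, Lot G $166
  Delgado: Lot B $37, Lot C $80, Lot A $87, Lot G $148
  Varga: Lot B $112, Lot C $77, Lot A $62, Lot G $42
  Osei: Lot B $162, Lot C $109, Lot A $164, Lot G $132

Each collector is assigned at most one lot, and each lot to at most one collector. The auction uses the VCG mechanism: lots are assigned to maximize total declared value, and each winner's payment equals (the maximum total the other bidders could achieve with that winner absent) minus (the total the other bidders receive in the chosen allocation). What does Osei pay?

Osei pays $35.

Efficient allocation: Novak→Lot A ($144), Delgado→Lot G ($148), Varga→Lot C ($77), Osei→Lot B ($162); total welfare W = $531.
Osei receives Lot B at value $162, so the others get W − 162 = $369.
Without Osei: best allocation of the remaining 3 bidders over all 4 lots is Novak→Lot A ($144), Delgado→Lot G ($148), Varga→Lot B ($112), total $404.
VCG payment = (others' best without Osei) − (others' welfare with Osei) = 404 − 369 = $35.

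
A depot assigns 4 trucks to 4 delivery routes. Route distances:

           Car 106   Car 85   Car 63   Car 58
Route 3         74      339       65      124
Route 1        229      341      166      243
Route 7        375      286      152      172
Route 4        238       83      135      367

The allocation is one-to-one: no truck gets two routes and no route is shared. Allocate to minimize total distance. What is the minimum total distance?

Minimum total: 495 km

Optimal: Car 106→Route 3 (74 km), Car 85→Route 4 (83 km), Car 63→Route 1 (166 km), Car 58→Route 7 (172 km) — total 74+83+166+172 = 495 km.
Row-greedy (each truck in turn takes its cheapest remaining route) gives 552 km, worse by 57.
Next-best assignment: Car 106→Route 1, Car 85→Route 4, Car 63→Route 3, Car 58→Route 7 = 549 km.
Every other assignment is strictly worse.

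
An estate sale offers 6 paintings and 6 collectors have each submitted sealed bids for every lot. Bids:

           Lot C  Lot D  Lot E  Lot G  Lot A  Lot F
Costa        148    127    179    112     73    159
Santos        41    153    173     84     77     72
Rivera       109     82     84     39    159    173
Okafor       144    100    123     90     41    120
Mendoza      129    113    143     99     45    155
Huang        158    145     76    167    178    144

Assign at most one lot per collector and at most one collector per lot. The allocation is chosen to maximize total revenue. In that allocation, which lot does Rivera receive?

Optimal: Costa→Lot E ($179), Santos→Lot D ($153), Rivera→Lot A ($159), Okafor→Lot C ($144), Mendoza→Lot F ($155), Huang→Lot G ($167) — total 179+153+159+144+155+167 = $957.
Row-greedy (each collector in turn takes its best remaining lot) gives $926, worse by 31.
No other one-to-one assignment exceeds $957.
Rivera's own top lot is Lot F ($173), but forcing Rivera→Lot F and reassigning the rest optimally gives only $926 — worse by 31.

Rivera receives Lot A.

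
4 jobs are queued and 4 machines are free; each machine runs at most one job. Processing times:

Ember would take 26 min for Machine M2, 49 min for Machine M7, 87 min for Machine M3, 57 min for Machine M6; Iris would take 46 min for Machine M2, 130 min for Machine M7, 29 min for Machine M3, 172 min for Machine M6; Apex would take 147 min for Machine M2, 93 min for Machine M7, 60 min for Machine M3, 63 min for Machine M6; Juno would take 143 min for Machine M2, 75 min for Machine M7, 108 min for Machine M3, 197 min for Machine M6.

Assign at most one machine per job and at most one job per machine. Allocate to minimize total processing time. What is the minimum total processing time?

Optimal: Ember→Machine M2 (26 min), Iris→Machine M3 (29 min), Apex→Machine M6 (63 min), Juno→Machine M7 (75 min) — total 26+29+63+75 = 193 min.
Next-best assignment: Ember→Machine M6, Iris→Machine M2, Apex→Machine M3, Juno→Machine M7 = 238 min.
No other one-to-one assignment undercuts 193 min.

Minimum total: 193 min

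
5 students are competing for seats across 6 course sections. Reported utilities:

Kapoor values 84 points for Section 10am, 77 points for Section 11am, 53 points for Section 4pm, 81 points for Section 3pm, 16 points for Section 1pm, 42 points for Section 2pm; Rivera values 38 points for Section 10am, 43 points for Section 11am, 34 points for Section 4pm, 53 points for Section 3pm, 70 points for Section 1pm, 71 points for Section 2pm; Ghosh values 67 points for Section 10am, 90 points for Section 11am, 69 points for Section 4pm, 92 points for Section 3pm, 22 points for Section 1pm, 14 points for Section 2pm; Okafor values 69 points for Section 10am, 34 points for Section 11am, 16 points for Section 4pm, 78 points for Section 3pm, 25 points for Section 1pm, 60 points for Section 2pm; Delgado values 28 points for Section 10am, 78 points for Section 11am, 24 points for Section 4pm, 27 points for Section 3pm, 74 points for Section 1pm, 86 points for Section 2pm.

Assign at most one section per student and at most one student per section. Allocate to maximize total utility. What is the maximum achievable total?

Optimal: Kapoor→Section 10am (84 points), Rivera→Section 1pm (70 points), Ghosh→Section 11am (90 points), Okafor→Section 3pm (78 points), Delgado→Section 2pm (86 points) — total 84+70+90+78+86 = 408 points.
Max-entry greedy (repeatedly take the single best remaining cell) gives 366 points, worse by 42.
Swapping Okafor↔Delgado (Okafor→Section 2pm 60 points, Delgado→Section 3pm 27 points) loses 77.
No other one-to-one assignment exceeds 408 points.

Maximum total: 408 points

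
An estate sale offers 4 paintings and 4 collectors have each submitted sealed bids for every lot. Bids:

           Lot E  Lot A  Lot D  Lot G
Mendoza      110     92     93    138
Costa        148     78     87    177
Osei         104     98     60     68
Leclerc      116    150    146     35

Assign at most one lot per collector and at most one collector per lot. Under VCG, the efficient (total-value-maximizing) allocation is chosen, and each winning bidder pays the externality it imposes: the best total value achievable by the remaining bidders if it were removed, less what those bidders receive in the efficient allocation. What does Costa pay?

Efficient allocation: Mendoza→Lot E ($110), Costa→Lot G ($177), Osei→Lot A ($98), Leclerc→Lot D ($146); total welfare W = $531.
Costa receives Lot G at value $177, so the others get W − 177 = $354.
Without Costa: best allocation of the remaining 3 bidders over all 4 lots is Mendoza→Lot G ($138), Osei→Lot E ($104), Leclerc→Lot A ($150), total $392.
VCG payment = (others' best without Costa) − (others' welfare with Costa) = 392 − 354 = $38.

Costa pays $38.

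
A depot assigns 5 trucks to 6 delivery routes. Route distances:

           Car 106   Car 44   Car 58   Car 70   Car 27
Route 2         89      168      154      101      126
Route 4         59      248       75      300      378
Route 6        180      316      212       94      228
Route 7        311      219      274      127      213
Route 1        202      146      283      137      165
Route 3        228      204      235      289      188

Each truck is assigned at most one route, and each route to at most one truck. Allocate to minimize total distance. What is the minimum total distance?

Min total: 592 km

Treat this as an assignment problem: match each truck to one route.
Optimal: Car 106→Route 2 (89 km), Car 44→Route 1 (146 km), Car 58→Route 4 (75 km), Car 70→Route 6 (94 km), Car 27→Route 3 (188 km) — total 89+146+75+94+188 = 592 km.
Min-entry greedy (repeatedly take the single cheapest remaining cell) gives 660 km, worse by 68.
Next-best assignment: Car 106→Route 2, Car 44→Route 1, Car 58→Route 4, Car 70→Route 6, Car 27→Route 7 = 617 km.
Swapping Car 70↔Car 27 (Car 70→Route 3 289 km, Car 27→Route 6 228 km) adds 235.
Checked against all permutations: 592 km is optimal.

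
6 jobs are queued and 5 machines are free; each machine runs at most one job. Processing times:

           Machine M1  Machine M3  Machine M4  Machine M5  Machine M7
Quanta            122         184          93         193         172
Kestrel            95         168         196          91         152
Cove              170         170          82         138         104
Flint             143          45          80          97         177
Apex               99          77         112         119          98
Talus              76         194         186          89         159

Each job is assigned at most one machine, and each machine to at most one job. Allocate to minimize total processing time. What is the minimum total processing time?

Min total: 392 min

Optimal: Talus→Machine M1 (76 min), Flint→Machine M3 (45 min), Cove→Machine M4 (82 min), Kestrel→Machine M5 (91 min), Apex→Machine M7 (98 min) — total 76+45+82+91+98 = 392 min.
Next-best assignment: Talus→Machine M1, Flint→Machine M3, Quanta→Machine M4, Kestrel→Machine M5, Apex→Machine M7 = 403 min.
Every other assignment is strictly worse.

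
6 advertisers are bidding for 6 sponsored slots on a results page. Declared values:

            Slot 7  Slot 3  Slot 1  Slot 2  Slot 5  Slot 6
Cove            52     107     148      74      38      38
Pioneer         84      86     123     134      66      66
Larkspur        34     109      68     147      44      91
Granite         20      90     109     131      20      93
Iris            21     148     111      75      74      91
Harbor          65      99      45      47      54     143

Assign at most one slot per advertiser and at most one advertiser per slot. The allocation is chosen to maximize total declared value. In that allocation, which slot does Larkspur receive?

Larkspur receives Slot 5.

Optimal: Cove→Slot 1 ($148), Pioneer→Slot 7 ($84), Larkspur→Slot 5 ($44), Granite→Slot 2 ($131), Iris→Slot 3 ($148), Harbor→Slot 6 ($143) — total 148+84+44+131+148+143 = $698.
Max-entry greedy (repeatedly take the single best remaining cell) gives $690, worse by 8.
Swapping Pioneer↔Larkspur (Pioneer→Slot 5 $66, Larkspur→Slot 7 $34) loses 28.
Larkspur's own top slot is Slot 2 ($147), but forcing Larkspur→Slot 2 and reassigning the rest optimally gives only $690 — worse by 8.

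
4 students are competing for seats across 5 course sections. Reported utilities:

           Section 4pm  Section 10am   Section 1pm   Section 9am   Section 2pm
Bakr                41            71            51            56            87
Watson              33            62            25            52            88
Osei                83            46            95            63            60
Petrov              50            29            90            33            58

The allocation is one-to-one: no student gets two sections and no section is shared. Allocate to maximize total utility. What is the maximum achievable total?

Optimal: Bakr→Section 10am (71 points), Watson→Section 2pm (88 points), Osei→Section 4pm (83 points), Petrov→Section 1pm (90 points) — total 71+88+83+90 = 332 points.
Max-entry greedy (repeatedly take the single best remaining cell) gives 304 points, worse by 28.

Max total: 332 points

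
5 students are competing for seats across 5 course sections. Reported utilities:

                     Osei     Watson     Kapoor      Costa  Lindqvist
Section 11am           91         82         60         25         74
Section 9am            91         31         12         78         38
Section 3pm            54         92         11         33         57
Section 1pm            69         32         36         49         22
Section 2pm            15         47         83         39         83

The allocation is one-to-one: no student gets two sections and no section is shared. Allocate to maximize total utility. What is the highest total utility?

Optimal: Osei→Section 1pm (69 points), Watson→Section 3pm (92 points), Kapoor→Section 2pm (83 points), Costa→Section 9am (78 points), Lindqvist→Section 11am (74 points) — total 69+92+83+78+74 = 396 points.
Next-best assignment: Osei→Section 9am, Watson→Section 3pm, Kapoor→Section 2pm, Costa→Section 1pm, Lindqvist→Section 11am = 389 points.
Every other assignment is strictly worse.

Max total: 396 points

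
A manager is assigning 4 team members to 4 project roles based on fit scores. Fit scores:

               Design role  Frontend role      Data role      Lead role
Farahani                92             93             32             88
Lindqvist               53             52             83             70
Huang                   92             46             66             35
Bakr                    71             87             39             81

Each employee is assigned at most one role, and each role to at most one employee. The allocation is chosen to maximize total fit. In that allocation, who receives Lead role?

This is the linear assignment problem.
Optimal: Farahani→Lead role (88 pts), Lindqvist→Data role (83 pts), Huang→Design role (92 pts), Bakr→Frontend role (87 pts) — total 88+83+92+87 = 350 pts.
Next-best assignment: Farahani→Frontend role, Lindqvist→Data role, Huang→Design role, Bakr→Lead role = 349 pts.
Swapping Bakr↔Farahani (Bakr→Lead role 81 pts, Farahani→Frontend role 93 pts) loses 1.
Farahani's own top role is Frontend role (93 pts), but forcing Farahani→Frontend role and reassigning the rest optimally gives only 349 pts — worse by 1.

Farahani receives Lead role.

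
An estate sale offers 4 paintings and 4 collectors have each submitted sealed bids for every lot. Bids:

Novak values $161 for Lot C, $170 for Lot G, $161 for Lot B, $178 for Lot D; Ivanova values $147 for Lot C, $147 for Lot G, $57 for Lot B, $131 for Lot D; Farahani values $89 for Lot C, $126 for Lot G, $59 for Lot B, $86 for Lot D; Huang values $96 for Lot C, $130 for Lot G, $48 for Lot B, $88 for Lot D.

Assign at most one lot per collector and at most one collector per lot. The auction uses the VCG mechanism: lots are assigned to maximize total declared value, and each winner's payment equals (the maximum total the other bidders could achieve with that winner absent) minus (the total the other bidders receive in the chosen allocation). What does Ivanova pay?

Efficient allocation: Novak→Lot B ($161), Ivanova→Lot C ($147), Farahani→Lot D ($86), Huang→Lot G ($130); total welfare W = $524.
Ivanova receives Lot C at value $147, so the others get W − 147 = $377.
Without Ivanova: best allocation of the remaining 3 bidders over all 4 lots is Novak→Lot D ($178), Farahani→Lot G ($126), Huang→Lot C ($96), total $400.
VCG payment = (others' best without Ivanova) − (others' welfare with Ivanova) = 400 − 377 = $23.

Ivanova pays $23.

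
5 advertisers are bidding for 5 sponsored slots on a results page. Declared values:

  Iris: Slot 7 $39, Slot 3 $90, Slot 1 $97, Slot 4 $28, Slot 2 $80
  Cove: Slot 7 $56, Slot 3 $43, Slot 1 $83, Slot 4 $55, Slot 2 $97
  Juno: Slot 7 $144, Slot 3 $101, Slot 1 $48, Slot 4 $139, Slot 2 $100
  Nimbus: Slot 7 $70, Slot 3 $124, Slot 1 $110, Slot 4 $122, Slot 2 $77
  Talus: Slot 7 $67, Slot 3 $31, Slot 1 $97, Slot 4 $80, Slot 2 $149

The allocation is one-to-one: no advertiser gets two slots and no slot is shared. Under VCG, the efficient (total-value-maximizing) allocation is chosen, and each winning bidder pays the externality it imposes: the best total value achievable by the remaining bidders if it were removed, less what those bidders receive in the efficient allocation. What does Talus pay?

Efficient allocation: Iris→Slot 3 ($90), Cove→Slot 1 ($83), Juno→Slot 7 ($144), Nimbus→Slot 4 ($122), Talus→Slot 2 ($149); total welfare W = $588.
Talus receives Slot 2 at value $149, so the others get W − 149 = $439.
Without Talus: best allocation of the remaining 4 bidders over all 5 slots is Iris→Slot 1 ($97), Cove→Slot 2 ($97), Juno→Slot 7 ($144), Nimbus→Slot 3 ($124), total $462.
VCG payment = (others' best without Talus) − (others' welfare with Talus) = 462 − 439 = $23.

Talus pays $23.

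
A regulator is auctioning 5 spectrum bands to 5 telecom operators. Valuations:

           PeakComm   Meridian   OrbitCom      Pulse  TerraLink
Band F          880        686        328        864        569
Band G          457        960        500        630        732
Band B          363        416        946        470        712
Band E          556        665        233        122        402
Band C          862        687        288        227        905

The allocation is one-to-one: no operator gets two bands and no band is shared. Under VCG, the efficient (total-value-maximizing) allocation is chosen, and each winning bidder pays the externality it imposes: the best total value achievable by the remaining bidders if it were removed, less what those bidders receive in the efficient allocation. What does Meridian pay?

Efficient allocation: PeakComm→Band E ($556M), Meridian→Band G ($960M), OrbitCom→Band B ($946M), Pulse→Band F ($864M), TerraLink→Band C ($905M); total welfare W = $4231M.
Meridian receives Band G at value $960M, so the others get W − 960 = $3271M.
Without Meridian: best allocation of the remaining 4 bidders over all 5 bands is PeakComm→Band C ($862M), OrbitCom→Band B ($946M), Pulse→Band F ($864M), TerraLink→Band G ($732M), total $3404M.
VCG payment = (others' best without Meridian) − (others' welfare with Meridian) = 3404 − 3271 = $133M.

Meridian pays $133M.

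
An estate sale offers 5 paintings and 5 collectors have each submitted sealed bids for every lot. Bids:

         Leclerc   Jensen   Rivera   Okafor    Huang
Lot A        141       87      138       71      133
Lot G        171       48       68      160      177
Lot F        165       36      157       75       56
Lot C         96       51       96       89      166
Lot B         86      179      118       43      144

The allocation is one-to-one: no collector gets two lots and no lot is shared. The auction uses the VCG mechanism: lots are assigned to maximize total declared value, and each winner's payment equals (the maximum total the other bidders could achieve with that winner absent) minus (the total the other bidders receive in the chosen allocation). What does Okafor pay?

Efficient allocation: Leclerc→Lot F ($165), Jensen→Lot B ($179), Rivera→Lot A ($138), Okafor→Lot G ($160), Huang→Lot C ($166); total welfare W = $808.
Okafor receives Lot G at value $160, so the others get W − 160 = $648.
Without Okafor: best allocation of the remaining 4 bidders over all 5 lots is Leclerc→Lot G ($171), Jensen→Lot B ($179), Rivera→Lot F ($157), Huang→Lot C ($166), total $673.
VCG payment = (others' best without Okafor) − (others' welfare with Okafor) = 673 − 648 = $25.

Okafor pays $25.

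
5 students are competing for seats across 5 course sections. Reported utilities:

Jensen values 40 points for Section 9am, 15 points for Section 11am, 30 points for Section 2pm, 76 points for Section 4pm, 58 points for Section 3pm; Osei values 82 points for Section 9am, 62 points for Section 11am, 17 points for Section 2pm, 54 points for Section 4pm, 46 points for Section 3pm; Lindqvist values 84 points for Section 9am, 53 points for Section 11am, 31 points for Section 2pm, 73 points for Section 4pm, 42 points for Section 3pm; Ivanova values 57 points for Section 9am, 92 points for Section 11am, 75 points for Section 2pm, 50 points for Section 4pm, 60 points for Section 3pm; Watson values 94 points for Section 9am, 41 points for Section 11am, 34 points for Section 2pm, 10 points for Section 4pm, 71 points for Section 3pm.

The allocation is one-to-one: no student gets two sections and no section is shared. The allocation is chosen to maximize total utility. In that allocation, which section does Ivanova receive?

Ivanova receives Section 2pm.

Optimal: Jensen→Section 4pm (76 points), Osei→Section 11am (62 points), Lindqvist→Section 9am (84 points), Ivanova→Section 2pm (75 points), Watson→Section 3pm (71 points) — total 76+62+84+75+71 = 368 points.
Max-entry greedy (repeatedly take the single best remaining cell) gives 339 points, worse by 29.
Ivanova's own top section is Section 11am (92 points), but forcing Ivanova→Section 11am and reassigning the rest optimally gives only 352 points — worse by 16.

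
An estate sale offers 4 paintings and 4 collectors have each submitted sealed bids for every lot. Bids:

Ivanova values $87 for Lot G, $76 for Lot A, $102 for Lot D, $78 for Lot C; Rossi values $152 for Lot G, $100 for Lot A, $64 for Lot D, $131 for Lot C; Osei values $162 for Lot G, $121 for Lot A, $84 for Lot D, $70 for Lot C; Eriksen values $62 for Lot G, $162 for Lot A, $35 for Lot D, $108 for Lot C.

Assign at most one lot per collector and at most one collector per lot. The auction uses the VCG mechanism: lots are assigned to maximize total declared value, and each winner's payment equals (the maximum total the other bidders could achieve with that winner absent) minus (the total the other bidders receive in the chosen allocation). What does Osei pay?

Osei pays $21.

Efficient allocation: Ivanova→Lot D ($102), Rossi→Lot C ($131), Osei→Lot G ($162), Eriksen→Lot A ($162); total welfare W = $557.
Osei receives Lot G at value $162, so the others get W − 162 = $395.
Without Osei: best allocation of the remaining 3 bidders over all 4 lots is Ivanova→Lot D ($102), Rossi→Lot G ($152), Eriksen→Lot A ($162), total $416.
VCG payment = (others' best without Osei) − (others' welfare with Osei) = 416 − 395 = $21.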